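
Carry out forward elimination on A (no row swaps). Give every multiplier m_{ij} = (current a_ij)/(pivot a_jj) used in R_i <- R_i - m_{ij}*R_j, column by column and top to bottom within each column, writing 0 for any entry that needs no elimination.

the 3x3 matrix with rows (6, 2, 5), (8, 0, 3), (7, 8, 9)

multipliers: 4/3, 7/6, -17/8

Forward elimination:
R2 <- R2 - (4/3)*R1:  [     0   -8/3  -11/3 ]
R3 <- R3 - (7/6)*R1:  [    0  17/3  19/6 ]
R3 <- R3 - (-17/8)*R2:  [     0      0  -37/8 ]
Multipliers (in order of application): m_{21} = 4/3, m_{31} = 7/6, m_{32} = -17/8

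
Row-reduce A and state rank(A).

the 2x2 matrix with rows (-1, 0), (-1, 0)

Row reduction:
R2 <- R2 - (1)*R1:  [ 0  0 ]
Row echelon form:
[ -1  0 ]
[  0  0 ]
Nonzero rows / pivot columns: 1

rank(A) = 1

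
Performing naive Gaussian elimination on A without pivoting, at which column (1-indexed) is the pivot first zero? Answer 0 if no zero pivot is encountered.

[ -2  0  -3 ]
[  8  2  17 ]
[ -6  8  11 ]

first zero-pivot column = 3

Naive forward elimination:
R2 <- R2 - (-4)*R1:  [ 0  2  5 ]
R3 <- R3 - (3)*R1:  [  0   8  20 ]
R3 <- R3 - (4)*R2:  [ 0  0  0 ]
Matrix at this point:
[ -2  0  -3 ]
[  0  2   5 ]
[  0  0   0 ]
Pivot entry (3,3) in the last row is zero and there are no rows below to swap with -> zero pivot in column 3 (A is singular).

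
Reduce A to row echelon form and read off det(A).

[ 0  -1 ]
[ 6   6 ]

det(A) = 6

Forward elimination:
R1 <-> R2   (pivot in column 1 was zero)
[ 6   6 ]
[ 0  -1 ]
Upper-triangular form:
[ 6   6 ]
[ 0  -1 ]
det(A) = (-1)^1 * (6) * (-1) = 6  (1 row swap -> sign -1)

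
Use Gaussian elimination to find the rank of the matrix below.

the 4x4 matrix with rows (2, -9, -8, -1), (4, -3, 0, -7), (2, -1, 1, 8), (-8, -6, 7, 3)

Row reduction:
R2 <- R2 - (2)*R1:  [  0  15  16  -5 ]
R3 <- R3 - (1)*R1:  [ 0  8  9  9 ]
R4 <- R4 - (-4)*R1:  [   0  -42  -25   -1 ]
R3 <- R3 - (8/15)*R2:  [    0     0  7/15  35/3 ]
R4 <- R4 - (-14/5)*R2:  [    0     0  99/5   -15 ]
R4 <- R4 - (297/7)*R3:  [    0     0     0  -510 ]
Row echelon form:
[ 2  -9    -8    -1 ]
[ 0  15    16    -5 ]
[ 0   0  7/15  35/3 ]
[ 0   0     0  -510 ]
Nonzero rows / pivot columns: 4

rank(A) = 4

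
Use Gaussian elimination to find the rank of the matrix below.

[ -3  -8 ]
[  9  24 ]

rank(A) = 1

Row reduction:
R2 <- R2 - (-3)*R1:  [ 0  0 ]
Row echelon form:
[ -3  -8 ]
[  0   0 ]
Nonzero rows / pivot columns: 1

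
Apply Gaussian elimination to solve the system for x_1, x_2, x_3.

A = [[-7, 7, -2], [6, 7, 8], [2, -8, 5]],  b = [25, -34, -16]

(-3, 0, -2)

Forward elimination on [A|b]:
R2 <- R2 - (-6/7)*R1:  [     0     13   44/7  -88/7 ]
R3 <- R3 - (-2/7)*R1:  [     0     -6   31/7  -62/7 ]
R3 <- R3 - (-6/13)*R2:  [        0         0    667/91  -1334/91 ]
Row echelon form:
[ -7   7      -2  |        25 ]
[  0  13    44/7  |     -88/7 ]
[  0   0  667/91  |  -1334/91 ]
Back-substitution:
x_3 = (-1334/91) / (667/91) = -2
x_2 = (-88/7 - (44/7)*(-2)) / 13 = 0
x_1 = (25 - (7)*(0) - (-2)*(-2)) / -7 = -3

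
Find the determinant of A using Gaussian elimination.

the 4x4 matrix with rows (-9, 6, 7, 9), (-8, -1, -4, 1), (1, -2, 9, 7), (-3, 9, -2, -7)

Forward elimination:
R2 <- R2 - (8/9)*R1:  [     0  -19/3  -92/9     -7 ]
R3 <- R3 - (-1/9)*R1:  [    0  -4/3  88/9     8 ]
R4 <- R4 - (1/3)*R1:  [     0      7  -13/3    -10 ]
R3 <- R3 - (4/19)*R2:  [      0       0  680/57  180/19 ]
R4 <- R4 - (-21/19)*R2:  [       0        0  -297/19  -337/19 ]
R4 <- R4 - (-891/680)*R3:  [       0        0        0  -181/34 ]
Upper-triangular form:
[ -9      6       7        9 ]
[  0  -19/3   -92/9       -7 ]
[  0      0  680/57   180/19 ]
[  0      0       0  -181/34 ]
det(A) = (-1)^0 * (-9) * (-19/3) * (680/57) * (-181/34) = -3620  (0 row swaps -> sign +1)

det(A) = -3620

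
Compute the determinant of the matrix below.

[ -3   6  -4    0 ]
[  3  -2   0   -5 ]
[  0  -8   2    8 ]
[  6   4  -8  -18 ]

det(A) = 144

Forward elimination:
R2 <- R2 - (-1)*R1:  [  0   4  -4  -5 ]
R4 <- R4 - (-2)*R1:  [   0   16  -16  -18 ]
R3 <- R3 - (-2)*R2:  [  0   0  -6  -2 ]
R4 <- R4 - (4)*R2:  [ 0  0  0  2 ]
Upper-triangular form:
[ -3  6  -4   0 ]
[  0  4  -4  -5 ]
[  0  0  -6  -2 ]
[  0  0   0   2 ]
det(A) = (-1)^0 * (-3) * (4) * (-6) * (2) = 144  (0 row swaps -> sign +1)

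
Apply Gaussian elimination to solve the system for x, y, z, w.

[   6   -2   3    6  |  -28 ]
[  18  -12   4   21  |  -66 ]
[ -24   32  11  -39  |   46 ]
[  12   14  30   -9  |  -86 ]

(-4, -4, 0, -2)

Forward elimination on [A|b]:
R2 <- R2 - (3)*R1:  [  0  -6  -5   3  18 ]
R3 <- R3 - (-4)*R1:  [   0   24   23  -15  -66 ]
R4 <- R4 - (2)*R1:  [   0   18   24  -21  -30 ]
R3 <- R3 - (-4)*R2:  [  0   0   3  -3   6 ]
R4 <- R4 - (-3)*R2:  [   0    0    9  -12   24 ]
R4 <- R4 - (3)*R3:  [  0   0   0  -3   6 ]
Row echelon form:
[ 6  -2   3   6  |  -28 ]
[ 0  -6  -5   3  |   18 ]
[ 0   0   3  -3  |    6 ]
[ 0   0   0  -3  |    6 ]
Back-substitution:
w = (6) / -3 = -2
z = (6 - (-3)*(-2)) / 3 = 0
y = (18 - (-5)*(0) - (3)*(-2)) / -6 = -4
x = (-28 - (-2)*(-4) - (3)*(0) - (6)*(-2)) / 6 = -4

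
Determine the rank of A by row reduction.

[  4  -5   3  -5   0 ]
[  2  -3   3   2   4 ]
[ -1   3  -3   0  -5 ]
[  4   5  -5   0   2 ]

Row reduction:
R2 <- R2 - (1/2)*R1:  [    0  -1/2   3/2   9/2     4 ]
R3 <- R3 - (-1/4)*R1:  [    0   7/4  -9/4  -5/4    -5 ]
R4 <- R4 - (1)*R1:  [  0  10  -8   5   2 ]
R3 <- R3 - (-7/2)*R2:  [    0     0     3  29/2     9 ]
R4 <- R4 - (-20)*R2:  [  0   0  22  95  82 ]
R4 <- R4 - (22/3)*R3:  [     0      0      0  -34/3     16 ]
Row echelon form:
[ 4    -5    3     -5   0 ]
[ 0  -1/2  3/2    9/2   4 ]
[ 0     0    3   29/2   9 ]
[ 0     0    0  -34/3  16 ]
Nonzero rows / pivot columns: 4

rank(A) = 4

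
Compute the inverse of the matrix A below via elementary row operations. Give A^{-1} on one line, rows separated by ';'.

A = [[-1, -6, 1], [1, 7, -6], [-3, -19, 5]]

inverse = [-79/3 11/3 29/3; 13/3 -2/3 -5/3; 2/3 -1/3 -1/3]

Gauss-Jordan on [A | I]:
R1 <- (1/-1)*R1:  [  1   6  -1  |  -1   0   0 ]
R2 <- R2 - (1)*R1:  [  0   1  -5  |   1   1   0 ]
R3 <- R3 - (-3)*R1:  [  0  -1   2  |  -3   0   1 ]
R1 <- R1 - (6)*R2:  [  1   0  29  |  -7  -6   0 ]
R3 <- R3 - (-1)*R2:  [  0   0  -3  |  -2   1   1 ]
R3 <- (1/-3)*R3:  [    0     0     1  |   2/3  -1/3  -1/3 ]
R1 <- R1 - (29)*R3:  [     1      0      0  |  -79/3   11/3   29/3 ]
R2 <- R2 - (-5)*R3:  [    0     1     0  |  13/3  -2/3  -5/3 ]
Right block of [I | A^{-1}] is the inverse:
[ -79/3  11/3  29/3 ]
[  13/3  -2/3  -5/3 ]
[   2/3  -1/3  -1/3 ]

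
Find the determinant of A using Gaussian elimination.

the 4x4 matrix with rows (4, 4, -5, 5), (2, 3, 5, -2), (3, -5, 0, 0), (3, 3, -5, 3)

Forward elimination:
R2 <- R2 - (1/2)*R1:  [    0     1  15/2  -9/2 ]
R3 <- R3 - (3/4)*R1:  [     0     -8   15/4  -15/4 ]
R4 <- R4 - (3/4)*R1:  [    0     0  -5/4  -3/4 ]
R3 <- R3 - (-8)*R2:  [      0       0   255/4  -159/4 ]
R4 <- R4 - (-1/51)*R3:  [      0       0       0  -26/17 ]
Upper-triangular form:
[ 4  4     -5       5 ]
[ 0  1   15/2    -9/2 ]
[ 0  0  255/4  -159/4 ]
[ 0  0      0  -26/17 ]
det(A) = (-1)^0 * (4) * (1) * (255/4) * (-26/17) = -390  (0 row swaps -> sign +1)

det(A) = -390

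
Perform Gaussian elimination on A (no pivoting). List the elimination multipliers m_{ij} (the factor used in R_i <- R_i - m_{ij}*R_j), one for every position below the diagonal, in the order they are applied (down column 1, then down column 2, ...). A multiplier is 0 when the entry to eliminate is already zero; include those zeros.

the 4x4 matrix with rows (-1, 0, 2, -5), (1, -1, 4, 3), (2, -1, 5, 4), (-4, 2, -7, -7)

Forward elimination:
R2 <- R2 - (-1)*R1:  [  0  -1   6  -2 ]
R3 <- R3 - (-2)*R1:  [  0  -1   9  -6 ]
R4 <- R4 - (4)*R1:  [   0    2  -15   13 ]
R3 <- R3 - (1)*R2:  [  0   0   3  -4 ]
R4 <- R4 - (-2)*R2:  [  0   0  -3   9 ]
R4 <- R4 - (-1)*R3:  [ 0  0  0  5 ]
Multipliers (in order of application): m_{21} = -1, m_{31} = -2, m_{41} = 4, m_{32} = 1, m_{42} = -2, m_{43} = -1

multipliers: -1, -2, 4, 1, -2, -1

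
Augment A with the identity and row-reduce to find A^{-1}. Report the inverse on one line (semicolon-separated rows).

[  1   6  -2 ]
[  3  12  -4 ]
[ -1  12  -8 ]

Gauss-Jordan on [A | I]:
R2 <- R2 - (3)*R1:  [  0  -6   2  |  -3   1   0 ]
R3 <- R3 - (-1)*R1:  [   0   18  -10  |    1    0    1 ]
R2 <- (1/-6)*R2:  [    0     1  -1/3  |   1/2  -1/6     0 ]
R1 <- R1 - (6)*R2:  [  1   0   0  |  -2   1   0 ]
R3 <- R3 - (18)*R2:  [  0   0  -4  |  -8   3   1 ]
R3 <- (1/-4)*R3:  [    0     0     1  |     2  -3/4  -1/4 ]
R2 <- R2 - (-1/3)*R3:  [     0      1      0  |    7/6  -5/12  -1/12 ]
Right block of [I | A^{-1}] is the inverse:
[  -2      1      0 ]
[ 7/6  -5/12  -1/12 ]
[   2   -3/4   -1/4 ]

inverse = [-2 1 0; 7/6 -5/12 -1/12; 2 -3/4 -1/4]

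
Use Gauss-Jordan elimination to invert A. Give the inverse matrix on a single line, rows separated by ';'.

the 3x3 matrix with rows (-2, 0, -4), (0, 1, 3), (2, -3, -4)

inverse = [-5/2 -6 -2; -3 -8 -3; 1 3 1]

Gauss-Jordan on [A | I]:
R1 <- (1/-2)*R1:  [    1     0     2  |  -1/2     0     0 ]
R3 <- R3 - (2)*R1:  [  0  -3  -8  |   1   0   1 ]
R3 <- R3 - (-3)*R2:  [ 0  0  1  |  1  3  1 ]
R1 <- R1 - (2)*R3:  [    1     0     0  |  -5/2    -6    -2 ]
R2 <- R2 - (3)*R3:  [  0   1   0  |  -3  -8  -3 ]
Right block of [I | A^{-1}] is the inverse:
[ -5/2  -6  -2 ]
[   -3  -8  -3 ]
[    1   3   1 ]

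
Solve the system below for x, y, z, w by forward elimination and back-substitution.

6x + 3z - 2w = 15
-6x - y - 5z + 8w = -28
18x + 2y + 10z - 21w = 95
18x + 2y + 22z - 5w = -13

(4, 5, -5, -3)

Forward elimination on [A|b]:
R2 <- R2 - (-1)*R1:  [   0   -1   -2    6  -13 ]
R3 <- R3 - (3)*R1:  [   0    2    1  -15   50 ]
R4 <- R4 - (3)*R1:  [   0    2   13    1  -58 ]
R3 <- R3 - (-2)*R2:  [  0   0  -3  -3  24 ]
R4 <- R4 - (-2)*R2:  [   0    0    9   13  -84 ]
R4 <- R4 - (-3)*R3:  [   0    0    0    4  -12 ]
Row echelon form:
[ 6   0   3  -2  |   15 ]
[ 0  -1  -2   6  |  -13 ]
[ 0   0  -3  -3  |   24 ]
[ 0   0   0   4  |  -12 ]
Back-substitution:
w = (-12) / 4 = -3
z = (24 - (-3)*(-3)) / -3 = -5
y = (-13 - (-2)*(-5) - (6)*(-3)) / -1 = 5
x = (15 - (3)*(-5) - (-2)*(-3)) / 6 = 4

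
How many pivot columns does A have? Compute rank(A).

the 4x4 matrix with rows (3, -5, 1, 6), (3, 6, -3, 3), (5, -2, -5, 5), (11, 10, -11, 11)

Row reduction:
R2 <- R2 - (1)*R1:  [  0  11  -4  -3 ]
R3 <- R3 - (5/3)*R1:  [     0   19/3  -20/3     -5 ]
R4 <- R4 - (11/3)*R1:  [     0   85/3  -44/3    -11 ]
R3 <- R3 - (19/33)*R2:  [      0       0  -48/11  -36/11 ]
R4 <- R4 - (85/33)*R2:  [      0       0  -48/11  -36/11 ]
R4 <- R4 - (1)*R3:  [ 0  0  0  0 ]
Row echelon form:
[ 3  -5       1       6 ]
[ 0  11      -4      -3 ]
[ 0   0  -48/11  -36/11 ]
[ 0   0       0       0 ]
Nonzero rows / pivot columns: 3

rank(A) = 3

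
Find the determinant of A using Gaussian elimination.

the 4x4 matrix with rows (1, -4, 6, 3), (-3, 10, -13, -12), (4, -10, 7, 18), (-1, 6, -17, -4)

Forward elimination:
R2 <- R2 - (-3)*R1:  [  0  -2   5  -3 ]
R3 <- R3 - (4)*R1:  [   0    6  -17    6 ]
R4 <- R4 - (-1)*R1:  [   0    2  -11   -1 ]
R3 <- R3 - (-3)*R2:  [  0   0  -2  -3 ]
R4 <- R4 - (-1)*R2:  [  0   0  -6  -4 ]
R4 <- R4 - (3)*R3:  [ 0  0  0  5 ]
Upper-triangular form:
[ 1  -4   6   3 ]
[ 0  -2   5  -3 ]
[ 0   0  -2  -3 ]
[ 0   0   0   5 ]
det(A) = (-1)^0 * (1) * (-2) * (-2) * (5) = 20  (0 row swaps -> sign +1)

det(A) = 20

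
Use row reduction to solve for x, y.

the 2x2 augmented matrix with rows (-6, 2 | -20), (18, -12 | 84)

Forward elimination on [A|b]:
R2 <- R2 - (-3)*R1:  [  0  -6  24 ]
Row echelon form:
[ -6   2  |  -20 ]
[  0  -6  |   24 ]
Back-substitution:
y = (24) / -6 = -4
x = (-20 - (2)*(-4)) / -6 = 2

(2, -4)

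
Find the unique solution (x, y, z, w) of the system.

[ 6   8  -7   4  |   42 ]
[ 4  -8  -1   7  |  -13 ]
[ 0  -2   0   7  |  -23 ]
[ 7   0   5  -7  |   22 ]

(3, 1, -4, -3)

Forward elimination on [A|b]:
R2 <- R2 - (2/3)*R1:  [     0  -40/3   11/3   13/3    -41 ]
R4 <- R4 - (7/6)*R1:  [     0  -28/3   79/6  -35/3    -27 ]
R3 <- R3 - (3/20)*R2:  [       0        0   -11/20   127/20  -337/20 ]
R4 <- R4 - (7/10)*R2:  [       0        0     53/5  -147/10    17/10 ]
R4 <- R4 - (-212/11)*R3:  [        0         0         0   2369/22  -7107/22 ]
Row echelon form:
[ 6      8      -7        4  |        42 ]
[ 0  -40/3    11/3     13/3  |       -41 ]
[ 0      0  -11/20   127/20  |   -337/20 ]
[ 0      0       0  2369/22  |  -7107/22 ]
Back-substitution:
w = (-7107/22) / (2369/22) = -3
z = (-337/20 - (127/20)*(-3)) / (-11/20) = -4
y = (-41 - (11/3)*(-4) - (13/3)*(-3)) / (-40/3) = 1
x = (42 - (8)*(1) - (-7)*(-4) - (4)*(-3)) / 6 = 3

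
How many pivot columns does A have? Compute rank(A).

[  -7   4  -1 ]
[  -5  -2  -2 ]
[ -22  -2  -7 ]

Row reduction:
R2 <- R2 - (5/7)*R1:  [     0  -34/7   -9/7 ]
R3 <- R3 - (22/7)*R1:  [      0  -102/7   -27/7 ]
R3 <- R3 - (3)*R2:  [ 0  0  0 ]
Row echelon form:
[ -7      4    -1 ]
[  0  -34/7  -9/7 ]
[  0      0     0 ]
Nonzero rows / pivot columns: 2

rank(A) = 2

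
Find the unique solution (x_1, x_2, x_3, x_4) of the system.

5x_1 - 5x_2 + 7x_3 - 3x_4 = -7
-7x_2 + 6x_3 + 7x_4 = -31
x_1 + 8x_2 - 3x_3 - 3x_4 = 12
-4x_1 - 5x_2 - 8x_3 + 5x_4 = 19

(2, -1, -4, -2)

Forward elimination on [A|b]:
R3 <- R3 - (1/5)*R1:  [     0      9  -22/5  -12/5   67/5 ]
R4 <- R4 - (-4/5)*R1:  [     0     -9  -12/5   13/5   67/5 ]
R3 <- R3 - (-9/7)*R2:  [       0        0   116/35     33/5  -926/35 ]
R4 <- R4 - (9/7)*R2:  [       0        0  -354/35    -32/5  1864/35 ]
R4 <- R4 - (-177/58)*R3:  [       0        0        0   797/58  -797/29 ]
Row echelon form:
[ 5  -5       7      -3  |       -7 ]
[ 0  -7       6       7  |      -31 ]
[ 0   0  116/35    33/5  |  -926/35 ]
[ 0   0       0  797/58  |  -797/29 ]
Back-substitution:
x_4 = (-797/29) / (797/58) = -2
x_3 = (-926/35 - (33/5)*(-2)) / (116/35) = -4
x_2 = (-31 - (6)*(-4) - (7)*(-2)) / -7 = -1
x_1 = (-7 - (-5)*(-1) - (7)*(-4) - (-3)*(-2)) / 5 = 2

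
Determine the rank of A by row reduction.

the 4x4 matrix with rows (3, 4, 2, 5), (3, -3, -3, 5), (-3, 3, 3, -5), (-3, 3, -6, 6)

Row reduction:
R2 <- R2 - (1)*R1:  [  0  -7  -5   0 ]
R3 <- R3 - (-1)*R1:  [ 0  7  5  0 ]
R4 <- R4 - (-1)*R1:  [  0   7  -4  11 ]
R3 <- R3 - (-1)*R2:  [ 0  0  0  0 ]
R4 <- R4 - (-1)*R2:  [  0   0  -9  11 ]
R3 <-> R4   (pivot in column 3 was zero)
[ 3   4   2   5 ]
[ 0  -7  -5   0 ]
[ 0   0  -9  11 ]
[ 0   0   0   0 ]
Row echelon form:
[ 3   4   2   5 ]
[ 0  -7  -5   0 ]
[ 0   0  -9  11 ]
[ 0   0   0   0 ]
Nonzero rows / pivot columns: 3

rank(A) = 3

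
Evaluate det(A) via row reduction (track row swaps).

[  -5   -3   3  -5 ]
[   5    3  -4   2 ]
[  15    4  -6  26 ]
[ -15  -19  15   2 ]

Forward elimination:
R2 <- R2 - (-1)*R1:  [  0   0  -1  -3 ]
R3 <- R3 - (-3)*R1:  [  0  -5   3  11 ]
R4 <- R4 - (3)*R1:  [   0  -10    6   17 ]
R2 <-> R3   (pivot in column 2 was zero)
[ -5   -3   3  -5 ]
[  0   -5   3  11 ]
[  0    0  -1  -3 ]
[  0  -10   6  17 ]
R4 <- R4 - (2)*R2:  [  0   0   0  -5 ]
Upper-triangular form:
[ -5  -3   3  -5 ]
[  0  -5   3  11 ]
[  0   0  -1  -3 ]
[  0   0   0  -5 ]
det(A) = (-1)^1 * (-5) * (-5) * (-1) * (-5) = -125  (1 row swap -> sign -1)

det(A) = -125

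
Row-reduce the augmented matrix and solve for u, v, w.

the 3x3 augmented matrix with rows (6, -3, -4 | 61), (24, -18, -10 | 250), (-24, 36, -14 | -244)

Forward elimination on [A|b]:
R2 <- R2 - (4)*R1:  [  0  -6   6   6 ]
R3 <- R3 - (-4)*R1:  [   0   24  -30    0 ]
R3 <- R3 - (-4)*R2:  [  0   0  -6  24 ]
Row echelon form:
[ 6  -3  -4  |  61 ]
[ 0  -6   6  |   6 ]
[ 0   0  -6  |  24 ]
Back-substitution:
w = (24) / -6 = -4
v = (6 - (6)*(-4)) / -6 = -5
u = (61 - (-3)*(-5) - (-4)*(-4)) / 6 = 5

(5, -5, -4)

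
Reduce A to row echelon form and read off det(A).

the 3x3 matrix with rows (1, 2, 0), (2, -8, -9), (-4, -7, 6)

det(A) = -63

Forward elimination:
R2 <- R2 - (2)*R1:  [   0  -12   -9 ]
R3 <- R3 - (-4)*R1:  [ 0  1  6 ]
R3 <- R3 - (-1/12)*R2:  [    0     0  21/4 ]
Upper-triangular form:
[ 1    2     0 ]
[ 0  -12    -9 ]
[ 0    0  21/4 ]
det(A) = (-1)^0 * (1) * (-12) * (21/4) = -63  (0 row swaps -> sign +1)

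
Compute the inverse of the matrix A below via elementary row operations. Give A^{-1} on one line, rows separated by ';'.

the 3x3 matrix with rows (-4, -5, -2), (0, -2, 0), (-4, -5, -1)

Gauss-Jordan on [A | I]:
R1 <- (1/-4)*R1:  [    1   5/4   1/2  |  -1/4     0     0 ]
R3 <- R3 - (-4)*R1:  [  0   0   1  |  -1   0   1 ]
R2 <- (1/-2)*R2:  [    0     1     0  |     0  -1/2     0 ]
R1 <- R1 - (5/4)*R2:  [    1     0   1/2  |  -1/4   5/8     0 ]
R1 <- R1 - (1/2)*R3:  [    1     0     0  |   1/4   5/8  -1/2 ]
Right block of [I | A^{-1}] is the inverse:
[ 1/4   5/8  -1/2 ]
[   0  -1/2     0 ]
[  -1     0     1 ]

inverse = [1/4 5/8 -1/2; 0 -1/2 0; -1 0 1]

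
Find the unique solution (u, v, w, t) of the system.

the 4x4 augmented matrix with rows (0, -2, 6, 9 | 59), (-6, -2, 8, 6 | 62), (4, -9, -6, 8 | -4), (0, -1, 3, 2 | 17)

Forward elimination on [A|b]:
R1 <-> R2   (pivot in column 1 was zero)
[ -6  -2   8  6  62 ]
[  0  -2   6  9  59 ]
[  4  -9  -6  8  -4 ]
[  0  -1   3  2  17 ]
R3 <- R3 - (-2/3)*R1:  [     0  -31/3   -2/3     12  112/3 ]
R3 <- R3 - (31/6)*R2:  [      0       0   -95/3   -69/2  -535/2 ]
R4 <- R4 - (1/2)*R2:  [     0      0      0   -5/2  -25/2 ]
Row echelon form:
[ -6  -2      8      6  |      62 ]
[  0  -2      6      9  |      59 ]
[  0   0  -95/3  -69/2  |  -535/2 ]
[  0   0      0   -5/2  |   -25/2 ]
Back-substitution:
t = (-25/2) / (-5/2) = 5
w = (-535/2 - (-69/2)*(5)) / (-95/3) = 3
v = (59 - (6)*(3) - (9)*(5)) / -2 = 2
u = (62 - (-2)*(2) - (8)*(3) - (6)*(5)) / -6 = -2

(-2, 2, 3, 5)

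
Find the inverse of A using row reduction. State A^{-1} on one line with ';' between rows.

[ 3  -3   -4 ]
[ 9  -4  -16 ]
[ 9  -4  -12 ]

inverse = [-4/15 -1/3 8/15; -3/5 0 1/5; 0 -1/4 1/4]

Gauss-Jordan on [A | I]:
R1 <- (1/3)*R1:  [    1    -1  -4/3  |   1/3     0     0 ]
R2 <- R2 - (9)*R1:  [  0   5  -4  |  -3   1   0 ]
R3 <- R3 - (9)*R1:  [  0   5   0  |  -3   0   1 ]
R2 <- (1/5)*R2:  [    0     1  -4/5  |  -3/5   1/5     0 ]
R1 <- R1 - (-1)*R2:  [      1       0  -32/15  |   -4/15     1/5       0 ]
R3 <- R3 - (5)*R2:  [  0   0   4  |   0  -1   1 ]
R3 <- (1/4)*R3:  [    0     0     1  |     0  -1/4   1/4 ]
R1 <- R1 - (-32/15)*R3:  [     1      0      0  |  -4/15   -1/3   8/15 ]
R2 <- R2 - (-4/5)*R3:  [    0     1     0  |  -3/5     0   1/5 ]
Right block of [I | A^{-1}] is the inverse:
[ -4/15  -1/3  8/15 ]
[  -3/5     0   1/5 ]
[     0  -1/4   1/4 ]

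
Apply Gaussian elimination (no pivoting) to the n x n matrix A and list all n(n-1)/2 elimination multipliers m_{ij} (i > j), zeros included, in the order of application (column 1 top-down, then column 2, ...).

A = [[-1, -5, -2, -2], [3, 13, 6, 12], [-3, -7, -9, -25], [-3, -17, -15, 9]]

Forward elimination:
R2 <- R2 - (-3)*R1:  [  0  -2   0   6 ]
R3 <- R3 - (3)*R1:  [   0    8   -3  -19 ]
R4 <- R4 - (3)*R1:  [  0  -2  -9  15 ]
R3 <- R3 - (-4)*R2:  [  0   0  -3   5 ]
R4 <- R4 - (1)*R2:  [  0   0  -9   9 ]
R4 <- R4 - (3)*R3:  [  0   0   0  -6 ]
Multipliers (in order of application): m_{21} = -3, m_{31} = 3, m_{41} = 3, m_{32} = -4, m_{42} = 1, m_{43} = 3

multipliers: -3, 3, 3, -4, 1, 3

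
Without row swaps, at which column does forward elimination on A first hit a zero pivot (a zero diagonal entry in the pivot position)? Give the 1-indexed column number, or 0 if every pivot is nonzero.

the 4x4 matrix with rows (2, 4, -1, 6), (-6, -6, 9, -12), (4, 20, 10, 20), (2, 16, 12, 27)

Naive forward elimination:
R2 <- R2 - (-3)*R1:  [ 0  6  6  6 ]
R3 <- R3 - (2)*R1:  [  0  12  12   8 ]
R4 <- R4 - (1)*R1:  [  0  12  13  21 ]
R3 <- R3 - (2)*R2:  [  0   0   0  -4 ]
R4 <- R4 - (2)*R2:  [ 0  0  1  9 ]
Matrix at this point:
[ 2  4  -1   6 ]
[ 0  6   6   6 ]
[ 0  0   0  -4 ]
[ 0  0   1   9 ]
Pivot entry (3,3) is zero but row 4 has 1 in column 3 -> naive elimination stops; a row interchange (e.g. R3 <-> R4) would be required here.

first zero-pivot column = 3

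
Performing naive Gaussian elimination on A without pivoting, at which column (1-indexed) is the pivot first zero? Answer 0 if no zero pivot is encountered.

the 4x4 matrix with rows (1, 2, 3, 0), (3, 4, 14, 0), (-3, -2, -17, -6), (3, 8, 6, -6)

first zero-pivot column = 4

Naive forward elimination:
R2 <- R2 - (3)*R1:  [  0  -2   5   0 ]
R3 <- R3 - (-3)*R1:  [  0   4  -8  -6 ]
R4 <- R4 - (3)*R1:  [  0   2  -3  -6 ]
R3 <- R3 - (-2)*R2:  [  0   0   2  -6 ]
R4 <- R4 - (-1)*R2:  [  0   0   2  -6 ]
R4 <- R4 - (1)*R3:  [ 0  0  0  0 ]
Matrix at this point:
[ 1   2  3   0 ]
[ 0  -2  5   0 ]
[ 0   0  2  -6 ]
[ 0   0  0   0 ]
Pivot entry (4,4) in the last row is zero and there are no rows below to swap with -> zero pivot in column 4 (A is singular).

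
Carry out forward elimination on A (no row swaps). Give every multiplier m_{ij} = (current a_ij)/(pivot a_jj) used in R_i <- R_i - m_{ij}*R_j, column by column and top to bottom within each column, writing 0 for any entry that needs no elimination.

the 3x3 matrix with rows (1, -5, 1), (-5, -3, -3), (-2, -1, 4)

Forward elimination:
R2 <- R2 - (-5)*R1:  [   0  -28    2 ]
R3 <- R3 - (-2)*R1:  [   0  -11    6 ]
R3 <- R3 - (11/28)*R2:  [     0      0  73/14 ]
Multipliers (in order of application): m_{21} = -5, m_{31} = -2, m_{32} = 11/28

multipliers: -5, -2, 11/28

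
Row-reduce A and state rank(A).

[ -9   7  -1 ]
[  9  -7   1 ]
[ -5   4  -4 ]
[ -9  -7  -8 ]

rank(A) = 3

Row reduction:
R2 <- R2 - (-1)*R1:  [ 0  0  0 ]
R3 <- R3 - (5/9)*R1:  [     0    1/9  -31/9 ]
R4 <- R4 - (1)*R1:  [   0  -14   -7 ]
R2 <-> R3   (pivot in column 2 was zero)
[ -9    7     -1 ]
[  0  1/9  -31/9 ]
[  0    0      0 ]
[  0  -14     -7 ]
R4 <- R4 - (-126)*R2:  [    0     0  -441 ]
R3 <-> R4   (pivot in column 3 was zero)
[ -9    7     -1 ]
[  0  1/9  -31/9 ]
[  0    0   -441 ]
[  0    0      0 ]
Row echelon form:
[ -9    7     -1 ]
[  0  1/9  -31/9 ]
[  0    0   -441 ]
[  0    0      0 ]
Nonzero rows / pivot columns: 3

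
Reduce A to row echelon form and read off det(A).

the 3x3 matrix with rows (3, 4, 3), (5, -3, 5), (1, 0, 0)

Forward elimination:
R2 <- R2 - (5/3)*R1:  [     0  -29/3      0 ]
R3 <- R3 - (1/3)*R1:  [    0  -4/3    -1 ]
R3 <- R3 - (4/29)*R2:  [  0   0  -1 ]
Upper-triangular form:
[ 3      4   3 ]
[ 0  -29/3   0 ]
[ 0      0  -1 ]
det(A) = (-1)^0 * (3) * (-29/3) * (-1) = 29  (0 row swaps -> sign +1)

det(A) = 29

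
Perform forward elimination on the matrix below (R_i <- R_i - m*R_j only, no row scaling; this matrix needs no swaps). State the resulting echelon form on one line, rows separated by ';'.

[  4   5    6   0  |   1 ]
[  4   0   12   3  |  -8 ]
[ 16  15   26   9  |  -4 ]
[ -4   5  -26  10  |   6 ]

Forward elimination:
R2 <- R2 - (1)*R1:  [  0  -5   6   3  -9 ]
R3 <- R3 - (4)*R1:  [  0  -5   2   9  -8 ]
R4 <- R4 - (-1)*R1:  [   0   10  -20   10    7 ]
R3 <- R3 - (1)*R2:  [  0   0  -4   6   1 ]
R4 <- R4 - (-2)*R2:  [   0    0   -8   16  -11 ]
R4 <- R4 - (2)*R3:  [   0    0    0    4  -13 ]
Row echelon form:
[ 4   5   6  0  |    1 ]
[ 0  -5   6  3  |   -9 ]
[ 0   0  -4  6  |    1 ]
[ 0   0   0  4  |  -13 ]

REF = [4 5 6 0 1; 0 -5 6 3 -9; 0 0 -4 6 1; 0 0 0 4 -13]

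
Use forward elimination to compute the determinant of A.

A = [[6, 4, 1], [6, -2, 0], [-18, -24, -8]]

det(A) = 108

Forward elimination:
R2 <- R2 - (1)*R1:  [  0  -6  -1 ]
R3 <- R3 - (-3)*R1:  [   0  -12   -5 ]
R3 <- R3 - (2)*R2:  [  0   0  -3 ]
Upper-triangular form:
[ 6   4   1 ]
[ 0  -6  -1 ]
[ 0   0  -3 ]
det(A) = (-1)^0 * (6) * (-6) * (-3) = 108  (0 row swaps -> sign +1)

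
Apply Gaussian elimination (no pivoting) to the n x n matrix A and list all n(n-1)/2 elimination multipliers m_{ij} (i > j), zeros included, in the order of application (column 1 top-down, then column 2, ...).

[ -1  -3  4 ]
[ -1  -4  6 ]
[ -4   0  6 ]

Forward elimination:
R2 <- R2 - (1)*R1:  [  0  -1   2 ]
R3 <- R3 - (4)*R1:  [   0   12  -10 ]
R3 <- R3 - (-12)*R2:  [  0   0  14 ]
Multipliers (in order of application): m_{21} = 1, m_{31} = 4, m_{32} = -12

multipliers: 1, 4, -12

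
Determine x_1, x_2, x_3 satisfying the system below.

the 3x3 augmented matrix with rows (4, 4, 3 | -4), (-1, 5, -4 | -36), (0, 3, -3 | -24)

(0, -4, 4)

Forward elimination on [A|b]:
R2 <- R2 - (-1/4)*R1:  [     0      6  -13/4    -37 ]
R3 <- R3 - (1/2)*R2:  [     0      0  -11/8  -11/2 ]
Row echelon form:
[ 4  4      3  |     -4 ]
[ 0  6  -13/4  |    -37 ]
[ 0  0  -11/8  |  -11/2 ]
Back-substitution:
x_3 = (-11/2) / (-11/8) = 4
x_2 = (-37 - (-13/4)*(4)) / 6 = -4
x_1 = (-4 - (4)*(-4) - (3)*(4)) / 4 = 0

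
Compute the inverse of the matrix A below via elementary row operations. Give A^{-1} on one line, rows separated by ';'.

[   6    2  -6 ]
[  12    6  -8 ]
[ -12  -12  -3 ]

inverse = [-19/2 13/2 5/3; 11 -15/2 -2; -6 4 1]

Gauss-Jordan on [A | I]:
R1 <- (1/6)*R1:  [   1  1/3   -1  |  1/6    0    0 ]
R2 <- R2 - (12)*R1:  [  0   2   4  |  -2   1   0 ]
R3 <- R3 - (-12)*R1:  [   0   -8  -15  |    2    0    1 ]
R2 <- (1/2)*R2:  [   0    1    2  |   -1  1/2    0 ]
R1 <- R1 - (1/3)*R2:  [    1     0  -5/3  |   1/2  -1/6     0 ]
R3 <- R3 - (-8)*R2:  [  0   0   1  |  -6   4   1 ]
R1 <- R1 - (-5/3)*R3:  [     1      0      0  |  -19/2   13/2    5/3 ]
R2 <- R2 - (2)*R3:  [     0      1      0  |     11  -15/2     -2 ]
Right block of [I | A^{-1}] is the inverse:
[ -19/2   13/2  5/3 ]
[    11  -15/2   -2 ]
[    -6      4    1 ]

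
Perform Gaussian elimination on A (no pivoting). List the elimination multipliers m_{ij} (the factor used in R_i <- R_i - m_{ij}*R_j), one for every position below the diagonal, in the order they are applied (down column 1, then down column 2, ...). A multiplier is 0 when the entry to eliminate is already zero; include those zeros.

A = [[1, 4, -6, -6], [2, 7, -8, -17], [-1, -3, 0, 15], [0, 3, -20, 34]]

multipliers: 2, -1, 0, -1, -3, 4

Forward elimination:
R2 <- R2 - (2)*R1:  [  0  -1   4  -5 ]
R3 <- R3 - (-1)*R1:  [  0   1  -6   9 ]
R4: entry in column 1 is already 0 -> m_{41} = 0 (no row operation needed)
R3 <- R3 - (-1)*R2:  [  0   0  -2   4 ]
R4 <- R4 - (-3)*R2:  [  0   0  -8  19 ]
R4 <- R4 - (4)*R3:  [ 0  0  0  3 ]
Multipliers (in order of application): m_{21} = 2, m_{31} = -1, m_{41} = 0, m_{32} = -1, m_{42} = -3, m_{43} = 4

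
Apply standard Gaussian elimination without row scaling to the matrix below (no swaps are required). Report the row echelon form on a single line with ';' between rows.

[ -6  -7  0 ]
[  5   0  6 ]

Forward elimination:
R2 <- R2 - (-5/6)*R1:  [     0  -35/6      6 ]
Row echelon form:
[ -6     -7  0 ]
[  0  -35/6  6 ]

REF = [-6 -7 0; 0 -35/6 6]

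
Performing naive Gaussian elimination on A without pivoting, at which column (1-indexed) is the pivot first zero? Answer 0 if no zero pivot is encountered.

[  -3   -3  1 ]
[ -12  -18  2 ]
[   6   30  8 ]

Naive forward elimination:
R2 <- R2 - (4)*R1:  [  0  -6  -2 ]
R3 <- R3 - (-2)*R1:  [  0  24  10 ]
R3 <- R3 - (-4)*R2:  [ 0  0  2 ]
All pivots nonzero; naive elimination completes without hitting a zero pivot.

first zero-pivot column = 0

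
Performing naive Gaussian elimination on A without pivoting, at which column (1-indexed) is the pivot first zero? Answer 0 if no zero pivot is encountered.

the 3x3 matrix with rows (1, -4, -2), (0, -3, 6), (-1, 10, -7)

first zero-pivot column = 0

Naive forward elimination:
R3 <- R3 - (-1)*R1:  [  0   6  -9 ]
R3 <- R3 - (-2)*R2:  [ 0  0  3 ]
All pivots nonzero; naive elimination completes without hitting a zero pivot.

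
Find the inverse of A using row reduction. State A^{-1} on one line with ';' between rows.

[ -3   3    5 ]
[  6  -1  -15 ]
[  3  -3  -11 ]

Gauss-Jordan on [A | I]:
R1 <- (1/-3)*R1:  [    1    -1  -5/3  |  -1/3     0     0 ]
R2 <- R2 - (6)*R1:  [  0   5  -5  |   2   1   0 ]
R3 <- R3 - (3)*R1:  [  0   0  -6  |   1   0   1 ]
R2 <- (1/5)*R2:  [   0    1   -1  |  2/5  1/5    0 ]
R1 <- R1 - (-1)*R2:  [    1     0  -8/3  |  1/15   1/5     0 ]
R3 <- (1/-6)*R3:  [    0     0     1  |  -1/6     0  -1/6 ]
R1 <- R1 - (-8/3)*R3:  [      1       0       0  |  -17/45     1/5    -4/9 ]
R2 <- R2 - (-1)*R3:  [    0     1     0  |  7/30   1/5  -1/6 ]
Right block of [I | A^{-1}] is the inverse:
[ -17/45  1/5  -4/9 ]
[   7/30  1/5  -1/6 ]
[   -1/6    0  -1/6 ]

inverse = [-17/45 1/5 -4/9; 7/30 1/5 -1/6; -1/6 0 -1/6]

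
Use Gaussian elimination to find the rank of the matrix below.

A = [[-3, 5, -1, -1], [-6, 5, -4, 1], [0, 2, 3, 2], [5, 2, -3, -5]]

Row reduction:
R2 <- R2 - (2)*R1:  [  0  -5  -2   3 ]
R4 <- R4 - (-5/3)*R1:  [     0   31/3  -14/3  -20/3 ]
R3 <- R3 - (-2/5)*R2:  [    0     0  11/5  16/5 ]
R4 <- R4 - (-31/15)*R2:  [     0      0  -44/5  -7/15 ]
R4 <- R4 - (-4)*R3:  [    0     0     0  37/3 ]
Row echelon form:
[ -3   5    -1    -1 ]
[  0  -5    -2     3 ]
[  0   0  11/5  16/5 ]
[  0   0     0  37/3 ]
Nonzero rows / pivot columns: 4

rank(A) = 4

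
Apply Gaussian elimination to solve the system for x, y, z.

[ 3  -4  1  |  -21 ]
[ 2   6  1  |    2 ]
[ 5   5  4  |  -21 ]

(-3, 2, -4)

Forward elimination on [A|b]:
R2 <- R2 - (2/3)*R1:  [    0  26/3   1/3    16 ]
R3 <- R3 - (5/3)*R1:  [    0  35/3   7/3    14 ]
R3 <- R3 - (35/26)*R2:  [      0       0   49/26  -98/13 ]
Row echelon form:
[ 3    -4      1  |     -21 ]
[ 0  26/3    1/3  |      16 ]
[ 0     0  49/26  |  -98/13 ]
Back-substitution:
z = (-98/13) / (49/26) = -4
y = (16 - (1/3)*(-4)) / (26/3) = 2
x = (-21 - (-4)*(2) - (1)*(-4)) / 3 = -3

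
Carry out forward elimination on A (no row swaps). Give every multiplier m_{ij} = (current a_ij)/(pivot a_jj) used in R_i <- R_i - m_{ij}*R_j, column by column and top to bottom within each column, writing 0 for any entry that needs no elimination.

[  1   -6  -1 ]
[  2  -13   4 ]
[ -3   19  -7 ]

multipliers: 2, -3, -1

Forward elimination:
R2 <- R2 - (2)*R1:  [  0  -1   6 ]
R3 <- R3 - (-3)*R1:  [   0    1  -10 ]
R3 <- R3 - (-1)*R2:  [  0   0  -4 ]
Multipliers (in order of application): m_{21} = 2, m_{31} = -3, m_{32} = -1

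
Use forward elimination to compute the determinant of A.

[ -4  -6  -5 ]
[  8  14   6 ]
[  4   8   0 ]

det(A) = 8

Forward elimination:
R2 <- R2 - (-2)*R1:  [  0   2  -4 ]
R3 <- R3 - (-1)*R1:  [  0   2  -5 ]
R3 <- R3 - (1)*R2:  [  0   0  -1 ]
Upper-triangular form:
[ -4  -6  -5 ]
[  0   2  -4 ]
[  0   0  -1 ]
det(A) = (-1)^0 * (-4) * (2) * (-1) = 8  (0 row swaps -> sign +1)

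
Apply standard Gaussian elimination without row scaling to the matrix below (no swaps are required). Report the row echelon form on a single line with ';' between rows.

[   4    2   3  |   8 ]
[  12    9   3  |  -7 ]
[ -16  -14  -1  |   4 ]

Forward elimination:
R2 <- R2 - (3)*R1:  [   0    3   -6  -31 ]
R3 <- R3 - (-4)*R1:  [  0  -6  11  36 ]
R3 <- R3 - (-2)*R2:  [   0    0   -1  -26 ]
Row echelon form:
[ 4  2   3  |    8 ]
[ 0  3  -6  |  -31 ]
[ 0  0  -1  |  -26 ]

REF = [4 2 3 8; 0 3 -6 -31; 0 0 -1 -26]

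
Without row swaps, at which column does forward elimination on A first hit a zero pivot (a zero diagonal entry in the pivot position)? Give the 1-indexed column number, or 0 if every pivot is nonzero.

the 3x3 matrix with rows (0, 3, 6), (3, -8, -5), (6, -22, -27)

Naive forward elimination:
Pivot entry (1,1) is zero but row 2 has 3 in column 1 -> naive elimination stops; a row interchange (e.g. R1 <-> R2) would be required here.

first zero-pivot column = 1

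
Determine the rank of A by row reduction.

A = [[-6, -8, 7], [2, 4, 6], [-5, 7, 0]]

rank(A) = 3

Row reduction:
R2 <- R2 - (-1/3)*R1:  [    0   4/3  25/3 ]
R3 <- R3 - (5/6)*R1:  [     0   41/3  -35/6 ]
R3 <- R3 - (41/4)*R2:  [      0       0  -365/4 ]
Row echelon form:
[ -6   -8       7 ]
[  0  4/3    25/3 ]
[  0    0  -365/4 ]
Nonzero rows / pivot columns: 3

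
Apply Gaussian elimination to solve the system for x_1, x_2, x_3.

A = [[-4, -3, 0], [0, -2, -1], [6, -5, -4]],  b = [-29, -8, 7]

Forward elimination on [A|b]:
R3 <- R3 - (-3/2)*R1:  [     0  -19/2     -4  -73/2 ]
R3 <- R3 - (19/4)*R2:  [   0    0  3/4  3/2 ]
Row echelon form:
[ -4  -3    0  |  -29 ]
[  0  -2   -1  |   -8 ]
[  0   0  3/4  |  3/2 ]
Back-substitution:
x_3 = (3/2) / (3/4) = 2
x_2 = (-8 - (-1)*(2)) / -2 = 3
x_1 = (-29 - (-3)*(3)) / -4 = 5

(5, 3, 2)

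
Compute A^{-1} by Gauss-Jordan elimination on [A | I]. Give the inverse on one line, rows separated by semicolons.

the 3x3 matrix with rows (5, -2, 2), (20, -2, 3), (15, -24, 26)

Gauss-Jordan on [A | I]:
R1 <- (1/5)*R1:  [    1  -2/5   2/5  |   1/5     0     0 ]
R2 <- R2 - (20)*R1:  [  0   6  -5  |  -4   1   0 ]
R3 <- R3 - (15)*R1:  [   0  -18   20  |   -3    0    1 ]
R2 <- (1/6)*R2:  [    0     1  -5/6  |  -2/3   1/6     0 ]
R1 <- R1 - (-2/5)*R2:  [     1      0   1/15  |  -1/15   1/15      0 ]
R3 <- R3 - (-18)*R2:  [   0    0    5  |  -15    3    1 ]
R3 <- (1/5)*R3:  [   0    0    1  |   -3  3/5  1/5 ]
R1 <- R1 - (1/15)*R3:  [     1      0      0  |   2/15   2/75  -1/75 ]
R2 <- R2 - (-5/6)*R3:  [     0      1      0  |  -19/6    2/3    1/6 ]
Right block of [I | A^{-1}] is the inverse:
[  2/15  2/75  -1/75 ]
[ -19/6   2/3    1/6 ]
[    -3   3/5    1/5 ]

inverse = [2/15 2/75 -1/75; -19/6 2/3 1/6; -3 3/5 1/5]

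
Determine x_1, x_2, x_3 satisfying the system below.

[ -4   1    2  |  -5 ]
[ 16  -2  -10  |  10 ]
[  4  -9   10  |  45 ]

Forward elimination on [A|b]:
R2 <- R2 - (-4)*R1:  [   0    2   -2  -10 ]
R3 <- R3 - (-1)*R1:  [  0  -8  12  40 ]
R3 <- R3 - (-4)*R2:  [ 0  0  4  0 ]
Row echelon form:
[ -4  1   2  |   -5 ]
[  0  2  -2  |  -10 ]
[  0  0   4  |    0 ]
Back-substitution:
x_3 = (0) / 4 = 0
x_2 = (-10 - (-2)*(0)) / 2 = -5
x_1 = (-5 - (1)*(-5) - (2)*(0)) / -4 = 0

(0, -5, 0)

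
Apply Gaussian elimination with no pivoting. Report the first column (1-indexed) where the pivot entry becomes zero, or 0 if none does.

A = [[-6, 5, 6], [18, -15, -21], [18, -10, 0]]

Naive forward elimination:
R2 <- R2 - (-3)*R1:  [  0   0  -3 ]
R3 <- R3 - (-3)*R1:  [  0   5  18 ]
Matrix at this point:
[ -6  5   6 ]
[  0  0  -3 ]
[  0  5  18 ]
Pivot entry (2,2) is zero but row 3 has 5 in column 2 -> naive elimination stops; a row interchange (e.g. R2 <-> R3) would be required here.

first zero-pivot column = 2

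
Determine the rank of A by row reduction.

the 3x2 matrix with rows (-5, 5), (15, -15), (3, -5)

rank(A) = 2

Row reduction:
R2 <- R2 - (-3)*R1:  [ 0  0 ]
R3 <- R3 - (-3/5)*R1:  [  0  -2 ]
R2 <-> R3   (pivot in column 2 was zero)
[ -5   5 ]
[  0  -2 ]
[  0   0 ]
Row echelon form:
[ -5   5 ]
[  0  -2 ]
[  0   0 ]
Nonzero rows / pivot columns: 2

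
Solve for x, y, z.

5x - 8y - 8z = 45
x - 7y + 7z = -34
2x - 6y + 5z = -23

(1, 0, -5)

Forward elimination on [A|b]:
R2 <- R2 - (1/5)*R1:  [     0  -27/5   43/5    -43 ]
R3 <- R3 - (2/5)*R1:  [     0  -14/5   41/5    -41 ]
R3 <- R3 - (14/27)*R2:  [       0        0   101/27  -505/27 ]
Row echelon form:
[ 5     -8      -8  |       45 ]
[ 0  -27/5    43/5  |      -43 ]
[ 0      0  101/27  |  -505/27 ]
Back-substitution:
z = (-505/27) / (101/27) = -5
y = (-43 - (43/5)*(-5)) / (-27/5) = 0
x = (45 - (-8)*(0) - (-8)*(-5)) / 5 = 1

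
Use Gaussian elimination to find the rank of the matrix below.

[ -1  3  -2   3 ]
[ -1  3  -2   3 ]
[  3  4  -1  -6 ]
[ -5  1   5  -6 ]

rank(A) = 3

Row reduction:
R2 <- R2 - (1)*R1:  [ 0  0  0  0 ]
R3 <- R3 - (-3)*R1:  [  0  13  -7   3 ]
R4 <- R4 - (5)*R1:  [   0  -14   15  -21 ]
R2 <-> R3   (pivot in column 2 was zero)
[ -1    3  -2    3 ]
[  0   13  -7    3 ]
[  0    0   0    0 ]
[  0  -14  15  -21 ]
R4 <- R4 - (-14/13)*R2:  [       0        0    97/13  -231/13 ]
R3 <-> R4   (pivot in column 3 was zero)
[ -1   3     -2        3 ]
[  0  13     -7        3 ]
[  0   0  97/13  -231/13 ]
[  0   0      0        0 ]
Row echelon form:
[ -1   3     -2        3 ]
[  0  13     -7        3 ]
[  0   0  97/13  -231/13 ]
[  0   0      0        0 ]
Nonzero rows / pivot columns: 3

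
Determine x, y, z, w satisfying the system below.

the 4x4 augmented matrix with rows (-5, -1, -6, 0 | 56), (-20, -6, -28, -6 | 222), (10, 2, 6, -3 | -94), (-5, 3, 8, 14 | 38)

Forward elimination on [A|b]:
R2 <- R2 - (4)*R1:  [  0  -2  -4  -6  -2 ]
R3 <- R3 - (-2)*R1:  [  0   0  -6  -3  18 ]
R4 <- R4 - (1)*R1:  [   0    4   14   14  -18 ]
R4 <- R4 - (-2)*R2:  [   0    0    6    2  -22 ]
R4 <- R4 - (-1)*R3:  [  0   0   0  -1  -4 ]
Row echelon form:
[ -5  -1  -6   0  |  56 ]
[  0  -2  -4  -6  |  -2 ]
[  0   0  -6  -3  |  18 ]
[  0   0   0  -1  |  -4 ]
Back-substitution:
w = (-4) / -1 = 4
z = (18 - (-3)*(4)) / -6 = -5
y = (-2 - (-4)*(-5) - (-6)*(4)) / -2 = -1
x = (56 - (-1)*(-1) - (-6)*(-5)) / -5 = -5

(-5, -1, -5, 4)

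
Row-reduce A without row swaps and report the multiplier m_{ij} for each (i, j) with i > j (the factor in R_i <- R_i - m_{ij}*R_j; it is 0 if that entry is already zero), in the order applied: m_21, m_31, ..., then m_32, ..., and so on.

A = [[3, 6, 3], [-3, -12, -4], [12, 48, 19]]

Forward elimination:
R2 <- R2 - (-1)*R1:  [  0  -6  -1 ]
R3 <- R3 - (4)*R1:  [  0  24   7 ]
R3 <- R3 - (-4)*R2:  [ 0  0  3 ]
Multipliers (in order of application): m_{21} = -1, m_{31} = 4, m_{32} = -4

multipliers: -1, 4, -4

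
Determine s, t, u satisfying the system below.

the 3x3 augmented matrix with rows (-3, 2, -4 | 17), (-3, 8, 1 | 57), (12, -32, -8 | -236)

Forward elimination on [A|b]:
R2 <- R2 - (1)*R1:  [  0   6   5  40 ]
R3 <- R3 - (-4)*R1:  [    0   -24   -24  -168 ]
R3 <- R3 - (-4)*R2:  [  0   0  -4  -8 ]
Row echelon form:
[ -3  2  -4  |  17 ]
[  0  6   5  |  40 ]
[  0  0  -4  |  -8 ]
Back-substitution:
u = (-8) / -4 = 2
t = (40 - (5)*(2)) / 6 = 5
s = (17 - (2)*(5) - (-4)*(2)) / -3 = -5

(-5, 5, 2)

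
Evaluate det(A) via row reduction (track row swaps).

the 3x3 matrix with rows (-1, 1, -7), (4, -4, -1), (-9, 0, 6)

det(A) = 261

Forward elimination:
R2 <- R2 - (-4)*R1:  [   0    0  -29 ]
R3 <- R3 - (9)*R1:  [  0  -9  69 ]
R2 <-> R3   (pivot in column 2 was zero)
[ -1   1   -7 ]
[  0  -9   69 ]
[  0   0  -29 ]
Upper-triangular form:
[ -1   1   -7 ]
[  0  -9   69 ]
[  0   0  -29 ]
det(A) = (-1)^1 * (-1) * (-9) * (-29) = 261  (1 row swap -> sign -1)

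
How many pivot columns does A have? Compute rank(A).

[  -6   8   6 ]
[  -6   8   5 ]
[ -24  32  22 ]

rank(A) = 2

Row reduction:
R2 <- R2 - (1)*R1:  [  0   0  -1 ]
R3 <- R3 - (4)*R1:  [  0   0  -2 ]
R3 <- R3 - (2)*R2:  [ 0  0  0 ]
Row echelon form:
[ -6  8   6 ]
[  0  0  -1 ]
[  0  0   0 ]
Nonzero rows / pivot columns: 2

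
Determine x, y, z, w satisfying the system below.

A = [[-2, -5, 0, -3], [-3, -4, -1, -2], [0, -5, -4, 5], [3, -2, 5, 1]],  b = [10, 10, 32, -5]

(1, -3, -3, 1)

Forward elimination on [A|b]:
R2 <- R2 - (3/2)*R1:  [   0  7/2   -1  5/2   -5 ]
R4 <- R4 - (-3/2)*R1:  [     0  -19/2      5   -7/2     10 ]
R3 <- R3 - (-10/7)*R2:  [     0      0  -38/7   60/7  174/7 ]
R4 <- R4 - (-19/7)*R2:  [     0      0   16/7   23/7  -25/7 ]
R4 <- R4 - (-8/19)*R3:  [      0       0       0  131/19  131/19 ]
Row echelon form:
[ -2   -5      0      -3  |      10 ]
[  0  7/2     -1     5/2  |      -5 ]
[  0    0  -38/7    60/7  |   174/7 ]
[  0    0      0  131/19  |  131/19 ]
Back-substitution:
w = (131/19) / (131/19) = 1
z = (174/7 - (60/7)*(1)) / (-38/7) = -3
y = (-5 - (-1)*(-3) - (5/2)*(1)) / (7/2) = -3
x = (10 - (-5)*(-3) - (-3)*(1)) / -2 = 1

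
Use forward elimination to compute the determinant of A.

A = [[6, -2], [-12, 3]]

det(A) = -6

Forward elimination:
R2 <- R2 - (-2)*R1:  [  0  -1 ]
Upper-triangular form:
[ 6  -2 ]
[ 0  -1 ]
det(A) = (-1)^0 * (6) * (-1) = -6  (0 row swaps -> sign +1)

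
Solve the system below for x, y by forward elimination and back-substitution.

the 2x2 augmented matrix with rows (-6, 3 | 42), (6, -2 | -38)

(-5, 4)

Forward elimination on [A|b]:
R2 <- R2 - (-1)*R1:  [ 0  1  4 ]
Row echelon form:
[ -6  3  |  42 ]
[  0  1  |   4 ]
Back-substitution:
y = (4) / 1 = 4
x = (42 - (3)*(4)) / -6 = -5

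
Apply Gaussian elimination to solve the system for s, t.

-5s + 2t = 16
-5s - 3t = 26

Forward elimination on [A|b]:
R2 <- R2 - (1)*R1:  [  0  -5  10 ]
Row echelon form:
[ -5   2  |  16 ]
[  0  -5  |  10 ]
Back-substitution:
t = (10) / -5 = -2
s = (16 - (2)*(-2)) / -5 = -4

(-4, -2)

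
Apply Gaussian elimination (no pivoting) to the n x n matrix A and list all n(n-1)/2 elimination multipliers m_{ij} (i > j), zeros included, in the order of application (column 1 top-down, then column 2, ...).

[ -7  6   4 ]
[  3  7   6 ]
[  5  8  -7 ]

Forward elimination:
R2 <- R2 - (-3/7)*R1:  [    0  67/7  54/7 ]
R3 <- R3 - (-5/7)*R1:  [     0   86/7  -29/7 ]
R3 <- R3 - (86/67)*R2:  [       0        0  -941/67 ]
Multipliers (in order of application): m_{21} = -3/7, m_{31} = -5/7, m_{32} = 86/67

multipliers: -3/7, -5/7, 86/67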